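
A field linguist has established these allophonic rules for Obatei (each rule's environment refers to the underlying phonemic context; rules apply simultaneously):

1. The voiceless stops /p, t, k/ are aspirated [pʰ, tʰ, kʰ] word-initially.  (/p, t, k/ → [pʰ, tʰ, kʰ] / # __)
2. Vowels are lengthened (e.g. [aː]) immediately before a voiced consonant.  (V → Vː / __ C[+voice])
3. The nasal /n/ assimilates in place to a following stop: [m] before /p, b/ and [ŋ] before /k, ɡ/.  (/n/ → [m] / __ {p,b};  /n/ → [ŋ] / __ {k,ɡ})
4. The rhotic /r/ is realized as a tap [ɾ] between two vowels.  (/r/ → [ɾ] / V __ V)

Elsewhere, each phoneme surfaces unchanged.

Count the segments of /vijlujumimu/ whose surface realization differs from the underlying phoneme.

4

Segments that undergo a rule: /i/ → [iː] (rule 2); /u/ → [uː] (rule 2); /u/ → [uː] (rule 2); /i/ → [iː] (rule 2).
All other segments surface unchanged.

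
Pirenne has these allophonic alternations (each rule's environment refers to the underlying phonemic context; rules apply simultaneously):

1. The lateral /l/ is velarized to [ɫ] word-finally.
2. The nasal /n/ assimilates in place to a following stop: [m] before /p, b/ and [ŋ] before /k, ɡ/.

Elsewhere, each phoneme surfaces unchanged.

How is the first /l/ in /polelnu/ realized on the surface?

/l/ (between /o/ and /e/) is in the target of rule 1 but the environment (word-finally) is not met → [l].

[l]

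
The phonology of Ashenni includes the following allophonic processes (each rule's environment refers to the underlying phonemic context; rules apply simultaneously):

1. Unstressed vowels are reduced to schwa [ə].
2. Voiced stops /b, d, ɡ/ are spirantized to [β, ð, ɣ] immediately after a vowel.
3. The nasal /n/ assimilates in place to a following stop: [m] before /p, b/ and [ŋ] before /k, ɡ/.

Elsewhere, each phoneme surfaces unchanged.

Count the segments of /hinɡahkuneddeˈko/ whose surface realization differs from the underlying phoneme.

Segments that undergo a rule: /i/ → [ə] (rule 1); /n/ → [ŋ] (rule 3); /a/ → [ə] (rule 1); /u/ → [ə] (rule 1); /e/ → [ə] (rule 1); /d/ → [ð] (rule 2); /e/ → [ə] (rule 1).
All other segments surface unchanged.

7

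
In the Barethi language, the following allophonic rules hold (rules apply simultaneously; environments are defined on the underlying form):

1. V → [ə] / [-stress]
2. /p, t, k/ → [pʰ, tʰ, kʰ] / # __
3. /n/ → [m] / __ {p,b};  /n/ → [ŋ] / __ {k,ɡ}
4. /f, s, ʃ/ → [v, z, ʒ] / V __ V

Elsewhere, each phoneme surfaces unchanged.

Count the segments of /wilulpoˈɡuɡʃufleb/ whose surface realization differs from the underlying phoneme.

Segments that undergo a rule: /i/ → [ə] (rule 1); /u/ → [ə] (rule 1); /o/ → [ə] (rule 1); /u/ → [ə] (rule 1); /e/ → [ə] (rule 1).
All other segments surface unchanged.

5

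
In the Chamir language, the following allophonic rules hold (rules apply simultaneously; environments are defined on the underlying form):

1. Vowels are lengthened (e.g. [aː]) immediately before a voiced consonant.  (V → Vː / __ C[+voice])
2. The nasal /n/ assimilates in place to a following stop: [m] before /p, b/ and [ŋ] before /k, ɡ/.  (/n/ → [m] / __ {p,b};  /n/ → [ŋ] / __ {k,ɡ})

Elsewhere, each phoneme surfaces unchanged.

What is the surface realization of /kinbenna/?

/k/ — not in any rule's target class → [k].
/i/ (between /k/ and /n/) occurs before a voiced consonant → [iː] by rule 1.
/n/ — between /i/ and /b/, before a labial or velar stop — surfaces as [m] (rule 2).
/b/ (between /n/ and /e/): no rule targets it → [b].
/e/ (between /b/ and /n/): before a voiced consonant, so rule 1 applies → [eː].
/n/ (between /e/ and /n/): rule 2 targets it, but not before a labial or velar stop → unchanged [n].
/n/ — between /n/ and /a/; rule 2 does not apply here → [n].
/a/ (word-final): rule 1 targets it, but not before a voiced consonant → unchanged [a].

[kiːmbeːnna]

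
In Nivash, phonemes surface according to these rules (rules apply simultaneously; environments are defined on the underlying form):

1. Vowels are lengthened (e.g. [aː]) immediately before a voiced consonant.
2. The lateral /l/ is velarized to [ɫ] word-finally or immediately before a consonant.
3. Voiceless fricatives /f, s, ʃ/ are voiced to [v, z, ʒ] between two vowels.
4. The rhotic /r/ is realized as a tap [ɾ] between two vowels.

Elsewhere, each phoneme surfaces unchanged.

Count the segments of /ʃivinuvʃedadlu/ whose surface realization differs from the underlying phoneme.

5

Segments that undergo a rule: /i/ → [iː] (rule 1); /i/ → [iː] (rule 1); /u/ → [uː] (rule 1); /e/ → [eː] (rule 1); /a/ → [aː] (rule 1).
All other segments surface unchanged.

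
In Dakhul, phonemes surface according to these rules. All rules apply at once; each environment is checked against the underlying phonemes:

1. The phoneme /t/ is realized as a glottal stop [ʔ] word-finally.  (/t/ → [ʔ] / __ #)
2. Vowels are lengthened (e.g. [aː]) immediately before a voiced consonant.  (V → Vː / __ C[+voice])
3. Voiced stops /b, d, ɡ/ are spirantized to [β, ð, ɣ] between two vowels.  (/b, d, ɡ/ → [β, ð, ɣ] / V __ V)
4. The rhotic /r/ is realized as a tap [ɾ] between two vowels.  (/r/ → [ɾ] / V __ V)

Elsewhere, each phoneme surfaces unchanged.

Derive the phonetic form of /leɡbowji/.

[leːɡboːwji]

/l/ stays [l].
Rule 2 applies to /e/ (between /l/ and /ɡ/: before a voiced consonant) → [eː].
/ɡ/ (between /e/ and /b/): rule 3 targets it, but not between two vowels → unchanged [ɡ].
/b/ (between /ɡ/ and /o/) fails the environment for rule 3, so it stays [b].
/o/ (between /b/ and /w/): before a voiced consonant, so rule 2 applies → [oː].
/w/ (between /o/ and /j/) is unaffected → [w].
/j/ (between /w/ and /i/) is unaffected → [j].
/i/ (word-final) fails the environment for rule 2, so it stays [i].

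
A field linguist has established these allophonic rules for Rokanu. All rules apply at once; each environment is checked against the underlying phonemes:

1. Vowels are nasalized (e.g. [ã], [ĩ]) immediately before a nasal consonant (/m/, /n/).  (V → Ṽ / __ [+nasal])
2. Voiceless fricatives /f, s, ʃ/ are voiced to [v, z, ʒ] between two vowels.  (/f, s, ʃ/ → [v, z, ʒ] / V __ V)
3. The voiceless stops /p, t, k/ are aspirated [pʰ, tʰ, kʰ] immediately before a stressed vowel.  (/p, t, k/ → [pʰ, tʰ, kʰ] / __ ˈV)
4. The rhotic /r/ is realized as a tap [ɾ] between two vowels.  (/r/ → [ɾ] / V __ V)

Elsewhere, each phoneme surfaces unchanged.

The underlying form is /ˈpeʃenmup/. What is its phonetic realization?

[ˈpʰeʒẽnmup]

/p/ — word-initial, immediately before a stressed vowel — surfaces as [pʰ] (rule 3).
/e/ (between /p/ and /ʃ/): rule 1 targets it, but not before a nasal consonant → unchanged [e].
/ʃ/ (between /e/ and /e/): between two vowels, so rule 2 applies → [ʒ].
/e/ meets the environment for rule 1 (before a nasal consonant) → [ẽ].
/n/ — not in any rule's target class → [n].
/m/ stays [m].
/u/ — between /m/ and /p/; rule 1 does not apply here → [u].
/p/ (word-final) fails the environment for rule 3, so it stays [p].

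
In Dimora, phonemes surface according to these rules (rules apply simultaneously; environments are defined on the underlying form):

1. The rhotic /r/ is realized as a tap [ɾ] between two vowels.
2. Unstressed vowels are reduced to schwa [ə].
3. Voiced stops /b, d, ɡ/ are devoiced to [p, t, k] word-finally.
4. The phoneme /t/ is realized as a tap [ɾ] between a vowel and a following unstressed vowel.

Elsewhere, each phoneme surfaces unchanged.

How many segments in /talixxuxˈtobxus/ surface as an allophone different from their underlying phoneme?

Segments that undergo a rule: /a/ → [ə] (rule 2); /i/ → [ə] (rule 2); /u/ → [ə] (rule 2); /u/ → [ə] (rule 2).
All other segments surface unchanged.

4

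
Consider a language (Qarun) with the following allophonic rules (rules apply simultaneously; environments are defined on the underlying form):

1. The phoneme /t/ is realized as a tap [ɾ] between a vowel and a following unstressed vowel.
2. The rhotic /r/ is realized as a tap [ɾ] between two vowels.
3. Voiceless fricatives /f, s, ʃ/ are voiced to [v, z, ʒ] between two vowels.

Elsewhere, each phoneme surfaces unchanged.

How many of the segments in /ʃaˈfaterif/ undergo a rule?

3

Segments that undergo a rule: /f/ → [v] (rule 3); /t/ → [ɾ] (rule 1); /r/ → [ɾ] (rule 2).
All other segments surface unchanged.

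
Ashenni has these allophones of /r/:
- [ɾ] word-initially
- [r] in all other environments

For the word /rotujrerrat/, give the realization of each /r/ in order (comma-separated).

[ɾ], [r], [r], [r]

Occurrence 1 (position 1): word-initially → [ɾ].
Occurrence 2 (position 6): no conditioning environment matches → elsewhere allophone [r].
Occurrence 3 (position 8): no conditioning environment matches → elsewhere allophone [r].
Occurrence 4 (position 9): no conditioning environment matches → elsewhere allophone [r].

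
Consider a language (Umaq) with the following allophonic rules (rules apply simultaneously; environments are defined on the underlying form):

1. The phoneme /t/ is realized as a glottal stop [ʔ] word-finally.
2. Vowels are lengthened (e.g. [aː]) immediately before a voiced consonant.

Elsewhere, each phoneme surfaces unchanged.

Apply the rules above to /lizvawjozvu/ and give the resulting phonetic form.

[liːzvaːwjoːzvu]

/l/ — not in any rule's target class → [l].
/i/ (between /l/ and /z/): before a voiced consonant, so rule 2 applies → [iː].
/z/ — not in any rule's target class → [z].
/v/ stays [v].
/a/ meets the environment for rule 2 (before a voiced consonant) → [aː].
/w/ (between /a/ and /j/) is unaffected → [w].
/j/ stays [j].
/o/ meets the environment for rule 2 (before a voiced consonant) → [oː].
/z/ (between /o/ and /v/) is unaffected → [z].
/v/ — not in any rule's target class → [v].
/u/ — word-final; rule 2 does not apply here → [u].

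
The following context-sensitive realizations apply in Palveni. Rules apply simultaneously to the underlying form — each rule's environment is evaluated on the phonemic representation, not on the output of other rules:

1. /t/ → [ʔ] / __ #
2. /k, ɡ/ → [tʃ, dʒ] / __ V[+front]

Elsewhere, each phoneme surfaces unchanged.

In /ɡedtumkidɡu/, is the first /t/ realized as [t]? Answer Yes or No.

Yes

/t/ — between /d/ and /u/; rule 1 does not apply here → [t].
The actual realization is [t], which matches [t].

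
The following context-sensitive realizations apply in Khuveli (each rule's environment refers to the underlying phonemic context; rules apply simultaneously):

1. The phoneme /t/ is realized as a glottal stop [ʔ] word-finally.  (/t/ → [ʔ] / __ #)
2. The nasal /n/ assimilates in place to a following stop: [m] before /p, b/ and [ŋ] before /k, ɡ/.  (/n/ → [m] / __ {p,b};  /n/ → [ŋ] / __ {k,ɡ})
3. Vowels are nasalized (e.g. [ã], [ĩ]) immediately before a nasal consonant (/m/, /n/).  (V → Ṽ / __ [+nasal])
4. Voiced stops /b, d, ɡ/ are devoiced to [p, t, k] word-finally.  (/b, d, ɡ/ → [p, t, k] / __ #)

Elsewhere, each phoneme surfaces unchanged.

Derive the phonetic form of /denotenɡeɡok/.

/d/ (word-initial) is in the target of rule 4 but the environment (word-finally) is not met → [d].
/e/ (between /d/ and /n/): before a nasal consonant, so rule 3 applies → [ẽ].
/n/ (between /e/ and /o/): rule 2 targets it, but not before a labial or velar stop → unchanged [n].
/o/ — between /n/ and /t/; rule 3 does not apply here → [o].
/t/ (between /o/ and /e/): rule 1 targets it, but not word-finally → unchanged [t].
/e/ (between /t/ and /n/) occurs before a nasal consonant → [ẽ] by rule 3.
Rule 2 applies to /n/ (between /e/ and /ɡ/: before a labial or velar stop) → [ŋ].
/ɡ/ (between /n/ and /e/): rule 4 targets it, but not word-finally → unchanged [ɡ].
/e/ (between /ɡ/ and /ɡ/): rule 3 targets it, but not before a nasal consonant → unchanged [e].
/ɡ/ (between /e/ and /o/) fails the environment for rule 4, so it stays [ɡ].
/o/ — between /ɡ/ and /k/; rule 3 does not apply here → [o].

[dẽnotẽŋɡeɡok]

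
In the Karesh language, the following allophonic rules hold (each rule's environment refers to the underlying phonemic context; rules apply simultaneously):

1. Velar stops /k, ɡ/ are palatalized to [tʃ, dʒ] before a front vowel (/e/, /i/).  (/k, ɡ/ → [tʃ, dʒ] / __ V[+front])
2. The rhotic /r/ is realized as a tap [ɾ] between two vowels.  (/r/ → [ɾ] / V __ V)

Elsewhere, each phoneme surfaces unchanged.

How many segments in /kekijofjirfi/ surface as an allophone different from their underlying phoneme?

Segments that undergo a rule: /k/ → [tʃ] (rule 1); /k/ → [tʃ] (rule 1).
All other segments surface unchanged.

2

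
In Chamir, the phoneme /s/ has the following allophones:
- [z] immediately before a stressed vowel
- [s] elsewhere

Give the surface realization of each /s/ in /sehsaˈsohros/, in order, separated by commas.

[s], [s], [z], [s]

Occurrence 1 (position 1): no conditioning environment matches → elsewhere allophone [s].
Occurrence 2 (position 4): no conditioning environment matches → elsewhere allophone [s].
Occurrence 3 (position 6): immediately before a stressed vowel → [z].
Occurrence 4 (position 11): no conditioning environment matches → elsewhere allophone [s].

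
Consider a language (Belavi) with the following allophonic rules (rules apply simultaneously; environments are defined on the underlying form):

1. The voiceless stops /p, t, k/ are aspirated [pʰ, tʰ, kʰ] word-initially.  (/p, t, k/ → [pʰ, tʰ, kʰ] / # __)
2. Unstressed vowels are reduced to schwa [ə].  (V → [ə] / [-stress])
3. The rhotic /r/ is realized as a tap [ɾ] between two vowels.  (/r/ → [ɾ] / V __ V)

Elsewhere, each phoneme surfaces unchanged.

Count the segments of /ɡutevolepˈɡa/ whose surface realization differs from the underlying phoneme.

Segments that undergo a rule: /u/ → [ə] (rule 2); /e/ → [ə] (rule 2); /o/ → [ə] (rule 2); /e/ → [ə] (rule 2).
All other segments surface unchanged.

4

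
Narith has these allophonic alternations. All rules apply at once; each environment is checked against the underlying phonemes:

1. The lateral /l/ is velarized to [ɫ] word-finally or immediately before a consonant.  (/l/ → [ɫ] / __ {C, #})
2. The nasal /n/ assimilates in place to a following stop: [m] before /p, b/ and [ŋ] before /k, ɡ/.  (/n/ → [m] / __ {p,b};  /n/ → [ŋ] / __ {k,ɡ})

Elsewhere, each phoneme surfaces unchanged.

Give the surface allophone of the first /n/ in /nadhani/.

/n/ — word-initial; rule 2 does not apply here → [n].

[n]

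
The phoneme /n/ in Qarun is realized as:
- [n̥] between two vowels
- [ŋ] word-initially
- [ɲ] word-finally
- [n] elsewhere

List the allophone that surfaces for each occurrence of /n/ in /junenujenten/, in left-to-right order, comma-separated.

Occurrence 1 (position 3): between two vowels → [n̥].
Occurrence 2 (position 5): between two vowels → [n̥].
Occurrence 3 (position 9): no conditioning environment matches → elsewhere allophone [n].
Occurrence 4 (position 12): word-finally → [ɲ].

[n̥], [n̥], [n], [ɲ]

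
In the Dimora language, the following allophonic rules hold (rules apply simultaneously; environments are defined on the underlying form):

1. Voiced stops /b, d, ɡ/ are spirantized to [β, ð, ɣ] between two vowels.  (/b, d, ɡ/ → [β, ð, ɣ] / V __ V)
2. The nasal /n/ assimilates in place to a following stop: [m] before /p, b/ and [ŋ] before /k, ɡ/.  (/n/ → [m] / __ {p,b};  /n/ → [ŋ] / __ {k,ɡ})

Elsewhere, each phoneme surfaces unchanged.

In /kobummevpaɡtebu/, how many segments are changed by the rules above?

Segments that undergo a rule: /b/ → [β] (rule 1); /b/ → [β] (rule 1).
All other segments surface unchanged.

2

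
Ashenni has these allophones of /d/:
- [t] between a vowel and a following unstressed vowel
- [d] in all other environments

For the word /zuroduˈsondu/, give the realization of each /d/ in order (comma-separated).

[t], [d]

Occurrence 1 (position 5): between a vowel and a following unstressed vowel → [t].
Occurrence 2 (position 10): no conditioning environment matches → elsewhere allophone [d].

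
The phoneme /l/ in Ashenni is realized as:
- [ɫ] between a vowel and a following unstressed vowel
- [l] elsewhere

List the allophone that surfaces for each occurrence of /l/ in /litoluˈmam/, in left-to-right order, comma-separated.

[l], [ɫ]

Occurrence 1 (position 1): no conditioning environment matches → elsewhere allophone [l].
Occurrence 2 (position 5): between a vowel and a following unstressed vowel → [ɫ].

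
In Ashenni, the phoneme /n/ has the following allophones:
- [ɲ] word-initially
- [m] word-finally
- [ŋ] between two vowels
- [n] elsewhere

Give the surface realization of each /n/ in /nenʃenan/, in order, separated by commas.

[ɲ], [n], [ŋ], [m]

Occurrence 1 (position 1): word-initially → [ɲ].
Occurrence 2 (position 3): no conditioning environment matches → elsewhere allophone [n].
Occurrence 3 (position 6): between two vowels → [ŋ].
Occurrence 4 (position 8): word-finally → [m].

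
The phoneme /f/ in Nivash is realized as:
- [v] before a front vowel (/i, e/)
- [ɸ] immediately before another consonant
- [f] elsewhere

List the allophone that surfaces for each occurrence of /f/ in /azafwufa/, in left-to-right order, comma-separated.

Occurrence 1 (position 4): immediately before another consonant → [ɸ].
Occurrence 2 (position 7): no conditioning environment matches → elsewhere allophone [f].

[ɸ], [f]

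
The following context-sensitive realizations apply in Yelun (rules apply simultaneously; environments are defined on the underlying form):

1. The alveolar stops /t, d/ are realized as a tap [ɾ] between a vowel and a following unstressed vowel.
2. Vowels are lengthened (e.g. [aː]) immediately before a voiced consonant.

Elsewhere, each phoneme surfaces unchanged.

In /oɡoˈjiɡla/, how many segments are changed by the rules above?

3

Segments that undergo a rule: /o/ → [oː] (rule 2); /o/ → [oː] (rule 2); /i/ → [iː] (rule 2).
All other segments surface unchanged.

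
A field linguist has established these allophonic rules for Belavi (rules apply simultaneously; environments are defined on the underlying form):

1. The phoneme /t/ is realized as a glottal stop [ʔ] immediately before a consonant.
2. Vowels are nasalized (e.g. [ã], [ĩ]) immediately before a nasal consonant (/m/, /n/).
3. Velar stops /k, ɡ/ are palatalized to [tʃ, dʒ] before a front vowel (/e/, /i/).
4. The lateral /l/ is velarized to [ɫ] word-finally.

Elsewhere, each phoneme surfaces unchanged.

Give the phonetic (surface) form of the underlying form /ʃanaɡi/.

[ʃãnadʒi]

/ʃ/ — not in any rule's target class → [ʃ].
/a/ (between /ʃ/ and /n/): before a nasal consonant, so rule 2 applies → [ã].
/n/ — not in any rule's target class → [n].
/a/ — between /n/ and /ɡ/; rule 2 does not apply here → [a].
/ɡ/ (between /a/ and /i/) occurs before a front vowel → [dʒ] by rule 3.
/i/ (word-final): rule 2 targets it, but not before a nasal consonant → unchanged [i].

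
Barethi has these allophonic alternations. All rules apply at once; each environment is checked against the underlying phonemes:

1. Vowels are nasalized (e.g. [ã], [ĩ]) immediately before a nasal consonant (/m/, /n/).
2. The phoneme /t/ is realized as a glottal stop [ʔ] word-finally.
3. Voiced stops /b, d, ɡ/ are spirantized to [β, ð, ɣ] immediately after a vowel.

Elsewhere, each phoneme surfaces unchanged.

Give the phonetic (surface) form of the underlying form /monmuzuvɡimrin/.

[mõnmuzuvɡĩmrĩn]

/o/ (between /m/ and /n/): before a nasal consonant, so rule 1 applies → [õ].
/u/ (between /m/ and /z/) is in the target of rule 1 but the environment (before a nasal consonant) is not met → [u].
/u/ (between /z/ and /v/): rule 1 targets it, but not before a nasal consonant → unchanged [u].
/ɡ/ (between /v/ and /i/) fails the environment for rule 3, so it stays [ɡ].
/i/ (between /ɡ/ and /m/): before a nasal consonant, so rule 1 applies → [ĩ].
/i/ — between /r/ and /n/, before a nasal consonant — surfaces as [ĩ] (rule 1).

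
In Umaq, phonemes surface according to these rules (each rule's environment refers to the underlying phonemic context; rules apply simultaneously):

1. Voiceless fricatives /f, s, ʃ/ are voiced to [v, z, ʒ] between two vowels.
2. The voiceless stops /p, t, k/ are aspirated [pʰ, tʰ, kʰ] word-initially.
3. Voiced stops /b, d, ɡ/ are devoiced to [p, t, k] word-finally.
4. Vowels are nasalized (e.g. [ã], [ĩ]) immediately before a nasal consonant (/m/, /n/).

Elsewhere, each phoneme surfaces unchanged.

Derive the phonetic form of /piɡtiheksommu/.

[pʰiɡtiheksõmmu]

/p/ — word-initial, word-initially — surfaces as [pʰ] (rule 2).
/i/ (between /p/ and /ɡ/) fails the environment for rule 4, so it stays [i].
/ɡ/ (between /i/ and /t/) fails the environment for rule 3, so it stays [ɡ].
/t/ (between /ɡ/ and /i/) is in the target of rule 2 but the environment (word-initially) is not met → [t].
/i/ — between /t/ and /h/; rule 4 does not apply here → [i].
/e/ (between /h/ and /k/) is in the target of rule 4 but the environment (before a nasal consonant) is not met → [e].
/k/ — between /e/ and /s/; rule 2 does not apply here → [k].
/s/ (between /k/ and /o/): rule 1 targets it, but not between two vowels → unchanged [s].
/o/ (between /s/ and /m/): before a nasal consonant, so rule 4 applies → [õ].
/u/ (word-final) fails the environment for rule 4, so it stays [u].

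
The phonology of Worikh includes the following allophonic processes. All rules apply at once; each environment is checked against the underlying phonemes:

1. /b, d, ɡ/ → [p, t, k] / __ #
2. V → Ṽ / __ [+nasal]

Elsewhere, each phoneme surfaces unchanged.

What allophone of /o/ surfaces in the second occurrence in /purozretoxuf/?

/o/ (between /t/ and /x/): rule 2 targets it, but not before a nasal consonant → unchanged [o].

[o]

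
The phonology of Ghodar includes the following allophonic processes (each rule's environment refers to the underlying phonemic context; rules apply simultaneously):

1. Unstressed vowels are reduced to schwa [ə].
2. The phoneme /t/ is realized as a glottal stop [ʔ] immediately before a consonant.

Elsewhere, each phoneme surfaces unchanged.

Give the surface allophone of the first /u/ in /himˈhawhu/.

[ə]

Rule 1 applies to /u/ (word-final: in an unstressed syllable) → [ə].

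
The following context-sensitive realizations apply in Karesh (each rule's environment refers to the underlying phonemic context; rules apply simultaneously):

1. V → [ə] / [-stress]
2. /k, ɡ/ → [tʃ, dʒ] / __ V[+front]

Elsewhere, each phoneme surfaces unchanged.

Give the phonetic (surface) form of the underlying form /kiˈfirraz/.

[tʃəˈfirrəz]

/k/ (word-initial) occurs before a front vowel → [tʃ] by rule 2.
/i/ — between /k/ and /f/, in an unstressed syllable — surfaces as [ə] (rule 1).
/f/ (between /i/ and /i/): no rule targets it → [f].
/i/ (between /f/ and /r/): rule 1 targets it, but not in an unstressed syllable → unchanged [i].
/r/ (between /i/ and /r/) is unaffected → [r].
/r/ — not in any rule's target class → [r].
Rule 1 applies to /a/ (between /r/ and /z/: in an unstressed syllable) → [ə].
/z/ (word-final) is unaffected → [z].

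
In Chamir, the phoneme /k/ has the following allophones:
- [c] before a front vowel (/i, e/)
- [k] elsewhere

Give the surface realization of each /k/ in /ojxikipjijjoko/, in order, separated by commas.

Occurrence 1 (position 5): before a front vowel → [c].
Occurrence 2 (position 13): no conditioning environment matches → elsewhere allophone [k].

[c], [k]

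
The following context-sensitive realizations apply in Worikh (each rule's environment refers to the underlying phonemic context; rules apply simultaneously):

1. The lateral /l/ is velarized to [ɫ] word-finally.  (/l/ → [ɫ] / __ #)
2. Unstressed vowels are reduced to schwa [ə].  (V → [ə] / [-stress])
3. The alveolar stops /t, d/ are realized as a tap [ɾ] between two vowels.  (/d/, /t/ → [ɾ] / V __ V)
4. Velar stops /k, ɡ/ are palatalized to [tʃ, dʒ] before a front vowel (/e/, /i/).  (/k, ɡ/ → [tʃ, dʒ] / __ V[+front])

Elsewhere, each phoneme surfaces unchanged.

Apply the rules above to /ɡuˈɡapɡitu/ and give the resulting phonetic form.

[ɡəˈɡapdʒəɾə]

/ɡ/ — word-initial; rule 4 does not apply here → [ɡ].
/u/ — between /ɡ/ and /ɡ/, in an unstressed syllable — surfaces as [ə] (rule 2).
/ɡ/ (between /u/ and /a/) is in the target of rule 4 but the environment (before a front vowel) is not met → [ɡ].
/a/ (between /ɡ/ and /p/) fails the environment for rule 2, so it stays [a].
/ɡ/ meets the environment for rule 4 (before a front vowel) → [dʒ].
/i/ — between /ɡ/ and /t/, in an unstressed syllable — surfaces as [ə] (rule 2).
/t/ (between /i/ and /u/): between two vowels, so rule 3 applies → [ɾ].
Rule 2 applies to /u/ (word-final: in an unstressed syllable) → [ə].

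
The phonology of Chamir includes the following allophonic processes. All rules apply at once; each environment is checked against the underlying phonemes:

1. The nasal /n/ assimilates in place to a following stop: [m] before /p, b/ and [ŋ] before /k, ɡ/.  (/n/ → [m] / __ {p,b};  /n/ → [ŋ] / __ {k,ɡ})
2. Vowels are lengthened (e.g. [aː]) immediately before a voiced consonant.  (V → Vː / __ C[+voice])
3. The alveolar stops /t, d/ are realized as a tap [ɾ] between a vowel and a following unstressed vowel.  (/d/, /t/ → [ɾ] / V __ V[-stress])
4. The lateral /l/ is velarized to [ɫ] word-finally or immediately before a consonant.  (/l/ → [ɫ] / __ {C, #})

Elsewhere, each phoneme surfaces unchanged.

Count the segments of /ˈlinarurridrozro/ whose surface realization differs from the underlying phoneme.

Segments that undergo a rule: /i/ → [iː] (rule 2); /a/ → [aː] (rule 2); /u/ → [uː] (rule 2); /i/ → [iː] (rule 2); /o/ → [oː] (rule 2).
All other segments surface unchanged.

5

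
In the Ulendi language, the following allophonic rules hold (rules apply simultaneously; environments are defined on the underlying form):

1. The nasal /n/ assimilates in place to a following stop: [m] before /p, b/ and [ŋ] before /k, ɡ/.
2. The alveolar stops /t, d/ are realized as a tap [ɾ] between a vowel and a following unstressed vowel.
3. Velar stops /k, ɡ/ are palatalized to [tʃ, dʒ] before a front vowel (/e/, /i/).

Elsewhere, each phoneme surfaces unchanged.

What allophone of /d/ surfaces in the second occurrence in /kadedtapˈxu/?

/d/ (between /e/ and /t/): rule 2 targets it, but not between a vowel and a following unstressed vowel → unchanged [d].

[d]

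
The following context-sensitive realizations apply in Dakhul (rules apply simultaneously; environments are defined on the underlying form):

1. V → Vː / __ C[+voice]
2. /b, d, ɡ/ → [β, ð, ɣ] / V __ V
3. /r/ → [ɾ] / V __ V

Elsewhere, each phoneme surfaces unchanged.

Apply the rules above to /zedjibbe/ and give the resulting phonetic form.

/z/ — not in any rule's target class → [z].
/e/ (between /z/ and /d/) occurs before a voiced consonant → [eː] by rule 1.
/d/ — between /e/ and /j/; rule 2 does not apply here → [d].
/j/ — not in any rule's target class → [j].
/i/ (between /j/ and /b/): before a voiced consonant, so rule 1 applies → [iː].
/b/ (between /i/ and /b/): rule 2 targets it, but not between two vowels → unchanged [b].
/b/ — between /b/ and /e/; rule 2 does not apply here → [b].
/e/ (word-final) is in the target of rule 1 but the environment (before a voiced consonant) is not met → [e].

[zeːdjiːbbe]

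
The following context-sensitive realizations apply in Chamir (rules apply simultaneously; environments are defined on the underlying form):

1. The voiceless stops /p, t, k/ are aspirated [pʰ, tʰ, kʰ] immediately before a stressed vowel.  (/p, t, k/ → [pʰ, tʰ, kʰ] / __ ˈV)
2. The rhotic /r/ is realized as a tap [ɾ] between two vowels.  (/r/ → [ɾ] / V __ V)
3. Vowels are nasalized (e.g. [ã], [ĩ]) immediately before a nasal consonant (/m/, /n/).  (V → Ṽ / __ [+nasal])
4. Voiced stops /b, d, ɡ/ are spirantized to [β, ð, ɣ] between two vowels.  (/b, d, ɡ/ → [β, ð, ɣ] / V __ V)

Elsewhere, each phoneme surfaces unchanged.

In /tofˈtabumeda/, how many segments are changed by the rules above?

Segments that undergo a rule: /t/ → [tʰ] (rule 1); /b/ → [β] (rule 4); /u/ → [ũ] (rule 3); /d/ → [ð] (rule 4).
All other segments surface unchanged.

4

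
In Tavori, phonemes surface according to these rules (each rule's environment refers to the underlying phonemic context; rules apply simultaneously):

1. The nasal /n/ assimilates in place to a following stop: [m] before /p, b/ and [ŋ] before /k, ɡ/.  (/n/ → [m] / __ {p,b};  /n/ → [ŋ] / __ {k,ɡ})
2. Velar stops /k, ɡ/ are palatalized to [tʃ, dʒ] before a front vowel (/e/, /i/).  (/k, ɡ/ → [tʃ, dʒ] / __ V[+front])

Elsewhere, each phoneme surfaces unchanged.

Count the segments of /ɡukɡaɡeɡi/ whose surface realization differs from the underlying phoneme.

2

Segments that undergo a rule: /ɡ/ → [dʒ] (rule 2); /ɡ/ → [dʒ] (rule 2).
All other segments surface unchanged.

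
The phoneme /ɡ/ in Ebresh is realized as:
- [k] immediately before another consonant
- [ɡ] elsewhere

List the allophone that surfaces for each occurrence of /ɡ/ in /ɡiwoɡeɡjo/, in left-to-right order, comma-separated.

[ɡ], [ɡ], [k]

Occurrence 1 (position 1): no conditioning environment matches → elsewhere allophone [ɡ].
Occurrence 2 (position 5): no conditioning environment matches → elsewhere allophone [ɡ].
Occurrence 3 (position 7): immediately before another consonant → [k].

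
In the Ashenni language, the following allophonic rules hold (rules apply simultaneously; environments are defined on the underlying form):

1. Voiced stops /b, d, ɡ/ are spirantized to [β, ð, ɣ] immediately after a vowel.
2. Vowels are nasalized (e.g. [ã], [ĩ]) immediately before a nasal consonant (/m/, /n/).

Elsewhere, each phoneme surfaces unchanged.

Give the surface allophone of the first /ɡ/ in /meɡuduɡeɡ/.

[ɣ]

/ɡ/ meets the environment for rule 1 (immediately after a vowel) → [ɣ].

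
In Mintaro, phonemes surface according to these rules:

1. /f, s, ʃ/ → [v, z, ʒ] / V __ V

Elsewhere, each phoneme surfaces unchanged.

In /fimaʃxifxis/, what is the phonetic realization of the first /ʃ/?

[ʃ]

/ʃ/ (between /a/ and /x/) fails the environment for rule 1, so it stays [ʃ].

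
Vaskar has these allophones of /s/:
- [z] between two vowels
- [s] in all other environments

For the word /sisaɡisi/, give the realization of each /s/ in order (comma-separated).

[s], [z], [z]

Occurrence 1 (position 1): no conditioning environment matches → elsewhere allophone [s].
Occurrence 2 (position 3): between two vowels → [z].
Occurrence 3 (position 7): between two vowels → [z].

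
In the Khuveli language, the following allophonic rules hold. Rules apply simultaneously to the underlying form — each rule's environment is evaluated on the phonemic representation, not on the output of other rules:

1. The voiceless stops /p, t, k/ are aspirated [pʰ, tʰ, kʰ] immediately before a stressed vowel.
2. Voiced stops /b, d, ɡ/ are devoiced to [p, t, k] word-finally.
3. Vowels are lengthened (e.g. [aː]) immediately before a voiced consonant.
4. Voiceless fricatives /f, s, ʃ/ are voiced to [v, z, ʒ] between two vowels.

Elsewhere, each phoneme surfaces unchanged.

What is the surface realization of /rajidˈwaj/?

[raːjiːdˈwaːj]

/a/ meets the environment for rule 3 (before a voiced consonant) → [aː].
/i/ (between /j/ and /d/): before a voiced consonant, so rule 3 applies → [iː].
/d/ (between /i/ and /w/): rule 2 targets it, but not word-finally → unchanged [d].
/a/ meets the environment for rule 3 (before a voiced consonant) → [aː].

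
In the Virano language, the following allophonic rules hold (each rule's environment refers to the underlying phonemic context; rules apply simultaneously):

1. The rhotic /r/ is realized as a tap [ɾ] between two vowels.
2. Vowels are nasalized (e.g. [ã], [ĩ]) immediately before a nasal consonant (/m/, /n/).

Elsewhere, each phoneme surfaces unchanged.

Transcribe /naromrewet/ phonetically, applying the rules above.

/a/ (between /n/ and /r/) fails the environment for rule 2, so it stays [a].
/r/ meets the environment for rule 1 (between two vowels) → [ɾ].
Rule 2 applies to /o/ (between /r/ and /m/: before a nasal consonant) → [õ].
/r/ (between /m/ and /e/) is in the target of rule 1 but the environment (between two vowels) is not met → [r].
/e/ (between /r/ and /w/) fails the environment for rule 2, so it stays [e].
/e/ — between /w/ and /t/; rule 2 does not apply here → [e].

[naɾõmrewet]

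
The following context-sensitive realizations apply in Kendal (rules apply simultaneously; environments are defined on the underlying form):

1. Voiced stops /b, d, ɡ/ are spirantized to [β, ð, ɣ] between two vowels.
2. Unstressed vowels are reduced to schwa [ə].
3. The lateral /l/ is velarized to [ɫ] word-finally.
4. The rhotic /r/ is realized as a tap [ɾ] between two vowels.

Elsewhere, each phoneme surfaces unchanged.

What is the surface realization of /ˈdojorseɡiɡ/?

/d/ (word-initial): rule 1 targets it, but not between two vowels → unchanged [d].
/o/ — between /d/ and /j/; rule 2 does not apply here → [o].
/j/ (between /o/ and /o/): no rule targets it → [j].
/o/ — between /j/ and /r/, in an unstressed syllable — surfaces as [ə] (rule 2).
/r/ (between /o/ and /s/): rule 4 targets it, but not between two vowels → unchanged [r].
/s/ (between /r/ and /e/): no rule targets it → [s].
/e/ — between /s/ and /ɡ/, in an unstressed syllable — surfaces as [ə] (rule 2).
/ɡ/ — between /e/ and /i/, between two vowels — surfaces as [ɣ] (rule 1).
/i/ meets the environment for rule 2 (in an unstressed syllable) → [ə].
/ɡ/ (word-final) fails the environment for rule 1, so it stays [ɡ].

[ˈdojərsəɣəɡ]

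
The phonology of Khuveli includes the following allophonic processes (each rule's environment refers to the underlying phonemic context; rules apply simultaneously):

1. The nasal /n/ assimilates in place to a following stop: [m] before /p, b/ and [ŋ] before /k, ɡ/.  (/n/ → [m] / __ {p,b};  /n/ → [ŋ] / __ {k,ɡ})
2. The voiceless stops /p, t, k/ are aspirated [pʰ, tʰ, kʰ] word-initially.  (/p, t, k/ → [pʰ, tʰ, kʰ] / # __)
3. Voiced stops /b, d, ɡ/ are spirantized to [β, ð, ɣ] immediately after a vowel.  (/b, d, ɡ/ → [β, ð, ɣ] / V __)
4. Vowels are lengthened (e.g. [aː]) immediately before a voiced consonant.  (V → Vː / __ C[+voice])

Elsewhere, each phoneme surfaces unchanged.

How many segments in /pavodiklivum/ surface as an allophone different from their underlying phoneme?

Segments that undergo a rule: /p/ → [pʰ] (rule 2); /a/ → [aː] (rule 4); /o/ → [oː] (rule 4); /d/ → [ð] (rule 3); /i/ → [iː] (rule 4); /u/ → [uː] (rule 4).
All other segments surface unchanged.

6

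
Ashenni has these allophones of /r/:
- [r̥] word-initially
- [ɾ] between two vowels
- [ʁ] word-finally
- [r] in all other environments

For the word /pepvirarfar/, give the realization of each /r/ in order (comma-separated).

[ɾ], [r], [ʁ]

Occurrence 1 (position 6): between two vowels → [ɾ].
Occurrence 2 (position 8): no conditioning environment matches → elsewhere allophone [r].
Occurrence 3 (position 11): word-finally → [ʁ].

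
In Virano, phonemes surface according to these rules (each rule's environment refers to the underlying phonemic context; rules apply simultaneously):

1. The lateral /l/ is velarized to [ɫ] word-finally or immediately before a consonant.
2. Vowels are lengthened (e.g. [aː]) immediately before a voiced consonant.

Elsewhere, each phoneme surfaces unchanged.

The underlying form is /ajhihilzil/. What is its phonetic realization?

/a/ (word-initial) occurs before a voiced consonant → [aː] by rule 2.
/j/ stays [j].
/h/ (between /j/ and /i/) is unaffected → [h].
/i/ — between /h/ and /h/; rule 2 does not apply here → [i].
/h/ — not in any rule's target class → [h].
Rule 2 applies to /i/ (between /h/ and /l/: before a voiced consonant) → [iː].
/l/ meets the environment for rule 1 (word-finally or immediately before a consonant) → [ɫ].
/z/ — not in any rule's target class → [z].
/i/ — between /z/ and /l/, before a voiced consonant — surfaces as [iː] (rule 2).
/l/ — word-final, word-finally or immediately before a consonant — surfaces as [ɫ] (rule 1).

[aːjhihiːɫziːɫ]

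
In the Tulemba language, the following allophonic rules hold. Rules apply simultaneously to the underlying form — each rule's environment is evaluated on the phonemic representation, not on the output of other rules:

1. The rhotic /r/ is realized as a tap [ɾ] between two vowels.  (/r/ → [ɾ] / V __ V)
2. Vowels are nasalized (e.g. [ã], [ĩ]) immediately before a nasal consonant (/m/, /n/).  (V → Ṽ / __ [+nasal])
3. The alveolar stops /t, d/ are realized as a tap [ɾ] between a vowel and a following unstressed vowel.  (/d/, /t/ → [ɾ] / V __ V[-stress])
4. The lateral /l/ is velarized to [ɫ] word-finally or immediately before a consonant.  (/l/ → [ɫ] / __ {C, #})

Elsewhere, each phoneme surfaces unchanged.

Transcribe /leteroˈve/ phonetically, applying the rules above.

/l/ — word-initial; rule 4 does not apply here → [l].
/e/ — between /l/ and /t/; rule 2 does not apply here → [e].
/t/ — between /e/ and /e/, between a vowel and a following unstressed vowel — surfaces as [ɾ] (rule 3).
/e/ (between /t/ and /r/) fails the environment for rule 2, so it stays [e].
Rule 1 applies to /r/ (between /e/ and /o/: between two vowels) → [ɾ].
/o/ (between /r/ and /v/): rule 2 targets it, but not before a nasal consonant → unchanged [o].
/v/ (between /o/ and /e/) is unaffected → [v].
/e/ — word-final; rule 2 does not apply here → [e].

[leɾeɾoˈve]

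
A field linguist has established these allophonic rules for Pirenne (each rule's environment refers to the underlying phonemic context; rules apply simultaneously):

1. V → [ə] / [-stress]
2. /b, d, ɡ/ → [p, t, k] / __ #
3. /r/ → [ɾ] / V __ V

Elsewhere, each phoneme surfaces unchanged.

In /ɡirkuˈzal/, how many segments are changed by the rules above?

2

Segments that undergo a rule: /i/ → [ə] (rule 1); /u/ → [ə] (rule 1).
All other segments surface unchanged.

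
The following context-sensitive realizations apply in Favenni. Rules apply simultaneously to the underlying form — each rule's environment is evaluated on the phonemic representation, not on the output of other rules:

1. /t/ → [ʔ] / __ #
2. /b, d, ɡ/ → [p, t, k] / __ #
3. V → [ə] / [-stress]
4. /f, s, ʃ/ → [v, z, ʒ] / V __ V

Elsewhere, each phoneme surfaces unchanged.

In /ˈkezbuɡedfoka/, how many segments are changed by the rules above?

Segments that undergo a rule: /u/ → [ə] (rule 3); /e/ → [ə] (rule 3); /o/ → [ə] (rule 3); /a/ → [ə] (rule 3).
All other segments surface unchanged.

4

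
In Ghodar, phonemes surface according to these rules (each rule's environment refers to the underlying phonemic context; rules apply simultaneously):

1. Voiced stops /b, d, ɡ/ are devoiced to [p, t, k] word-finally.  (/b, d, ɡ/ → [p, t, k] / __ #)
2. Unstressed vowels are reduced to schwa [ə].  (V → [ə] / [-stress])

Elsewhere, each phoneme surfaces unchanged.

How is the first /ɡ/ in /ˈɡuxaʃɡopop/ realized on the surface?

[ɡ]

/ɡ/ (word-initial) is in the target of rule 1 but the environment (word-finally) is not met → [ɡ].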